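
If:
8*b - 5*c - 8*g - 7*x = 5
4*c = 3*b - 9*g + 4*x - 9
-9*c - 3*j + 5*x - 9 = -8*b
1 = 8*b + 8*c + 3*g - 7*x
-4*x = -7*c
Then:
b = 37/67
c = 20/67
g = -48/67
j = -104/67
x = 35/67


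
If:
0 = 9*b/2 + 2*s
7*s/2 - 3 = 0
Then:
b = -8/21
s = 6/7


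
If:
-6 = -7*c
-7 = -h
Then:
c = 6/7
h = 7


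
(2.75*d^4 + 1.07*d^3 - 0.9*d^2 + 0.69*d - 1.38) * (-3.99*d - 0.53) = -10.9725*d^5 - 5.7268*d^4 + 3.0239*d^3 - 2.2761*d^2 + 5.1405*d + 0.7314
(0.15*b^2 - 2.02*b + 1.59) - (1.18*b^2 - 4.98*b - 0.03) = -1.03*b^2 + 2.96*b + 1.62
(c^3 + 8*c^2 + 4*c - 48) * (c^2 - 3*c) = c^5 + 5*c^4 - 20*c^3 - 60*c^2 + 144*c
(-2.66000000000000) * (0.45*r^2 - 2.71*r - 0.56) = -1.197*r^2 + 7.2086*r + 1.4896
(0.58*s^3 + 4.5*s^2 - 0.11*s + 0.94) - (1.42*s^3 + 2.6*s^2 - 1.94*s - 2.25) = -0.84*s^3 + 1.9*s^2 + 1.83*s + 3.19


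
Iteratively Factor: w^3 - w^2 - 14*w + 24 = (w - 2)*(w^2 + w - 12) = (w - 2)*(w + 4)*(w - 3)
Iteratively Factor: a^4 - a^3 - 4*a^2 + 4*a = (a - 2)*(a^3 + a^2 - 2*a) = a*(a - 2)*(a^2 + a - 2) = a*(a - 2)*(a - 1)*(a + 2)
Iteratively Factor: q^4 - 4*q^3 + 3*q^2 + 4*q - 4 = (q - 2)*(q^3 - 2*q^2 - q + 2) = (q - 2)^2*(q^2 - 1) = (q - 2)^2*(q - 1)*(q + 1)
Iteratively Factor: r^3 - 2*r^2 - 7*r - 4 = (r + 1)*(r^2 - 3*r - 4) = (r + 1)^2*(r - 4)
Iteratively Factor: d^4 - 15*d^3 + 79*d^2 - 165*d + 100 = (d - 5)*(d^3 - 10*d^2 + 29*d - 20) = (d - 5)*(d - 1)*(d^2 - 9*d + 20) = (d - 5)*(d - 4)*(d - 1)*(d - 5)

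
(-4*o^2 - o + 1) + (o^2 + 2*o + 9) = -3*o^2 + o + 10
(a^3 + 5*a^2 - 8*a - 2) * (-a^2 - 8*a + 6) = -a^5 - 13*a^4 - 26*a^3 + 96*a^2 - 32*a - 12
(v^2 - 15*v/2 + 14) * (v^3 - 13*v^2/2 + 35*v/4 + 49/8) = v^5 - 14*v^4 + 143*v^3/2 - 301*v^2/2 + 1225*v/16 + 343/4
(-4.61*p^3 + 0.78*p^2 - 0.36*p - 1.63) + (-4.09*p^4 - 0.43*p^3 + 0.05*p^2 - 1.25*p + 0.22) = -4.09*p^4 - 5.04*p^3 + 0.83*p^2 - 1.61*p - 1.41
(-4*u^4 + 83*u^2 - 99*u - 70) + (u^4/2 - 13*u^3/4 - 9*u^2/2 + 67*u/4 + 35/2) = -7*u^4/2 - 13*u^3/4 + 157*u^2/2 - 329*u/4 - 105/2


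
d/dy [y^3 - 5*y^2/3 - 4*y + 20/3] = 3*y^2 - 10*y/3 - 4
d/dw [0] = 0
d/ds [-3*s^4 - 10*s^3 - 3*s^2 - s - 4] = -12*s^3 - 30*s^2 - 6*s - 1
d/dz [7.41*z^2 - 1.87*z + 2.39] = 14.82*z - 1.87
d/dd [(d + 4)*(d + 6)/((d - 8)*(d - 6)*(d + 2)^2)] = 2*(-d^4 - 8*d^3 + 68*d^2 + 312*d - 336)/(d^7 - 22*d^6 + 136*d^5 + 80*d^4 - 2480*d^3 + 32*d^2 + 16896*d + 18432)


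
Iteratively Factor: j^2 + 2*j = (j + 2)*(j)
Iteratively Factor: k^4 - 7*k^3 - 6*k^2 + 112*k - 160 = (k - 5)*(k^3 - 2*k^2 - 16*k + 32) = (k - 5)*(k + 4)*(k^2 - 6*k + 8) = (k - 5)*(k - 2)*(k + 4)*(k - 4)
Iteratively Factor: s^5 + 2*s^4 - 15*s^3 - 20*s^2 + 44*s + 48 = (s + 2)*(s^4 - 15*s^2 + 10*s + 24) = (s - 2)*(s + 2)*(s^3 + 2*s^2 - 11*s - 12) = (s - 3)*(s - 2)*(s + 2)*(s^2 + 5*s + 4) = (s - 3)*(s - 2)*(s + 1)*(s + 2)*(s + 4)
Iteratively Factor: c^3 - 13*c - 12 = (c + 1)*(c^2 - c - 12) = (c + 1)*(c + 3)*(c - 4)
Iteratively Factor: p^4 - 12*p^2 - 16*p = (p)*(p^3 - 12*p - 16) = p*(p + 2)*(p^2 - 2*p - 8) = p*(p - 4)*(p + 2)*(p + 2)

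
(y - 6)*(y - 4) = y^2 - 10*y + 24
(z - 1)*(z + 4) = z^2 + 3*z - 4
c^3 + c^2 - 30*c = c*(c - 5)*(c + 6)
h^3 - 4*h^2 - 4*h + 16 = (h - 4)*(h - 2)*(h + 2)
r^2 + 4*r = r*(r + 4)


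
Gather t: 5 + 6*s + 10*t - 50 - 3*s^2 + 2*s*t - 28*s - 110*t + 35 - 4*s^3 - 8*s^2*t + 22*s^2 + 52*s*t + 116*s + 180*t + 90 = -4*s^3 + 19*s^2 + 94*s + t*(-8*s^2 + 54*s + 80) + 80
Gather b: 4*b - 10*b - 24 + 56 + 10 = 42 - 6*b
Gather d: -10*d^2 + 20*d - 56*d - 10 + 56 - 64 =-10*d^2 - 36*d - 18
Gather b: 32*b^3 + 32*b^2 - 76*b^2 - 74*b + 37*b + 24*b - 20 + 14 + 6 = 32*b^3 - 44*b^2 - 13*b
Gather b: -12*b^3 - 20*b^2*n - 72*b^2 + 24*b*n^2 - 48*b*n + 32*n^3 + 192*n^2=-12*b^3 + b^2*(-20*n - 72) + b*(24*n^2 - 48*n) + 32*n^3 + 192*n^2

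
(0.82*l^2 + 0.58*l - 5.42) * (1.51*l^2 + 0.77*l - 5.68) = 1.2382*l^4 + 1.5072*l^3 - 12.3952*l^2 - 7.4678*l + 30.7856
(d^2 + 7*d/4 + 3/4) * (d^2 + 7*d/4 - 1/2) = d^4 + 7*d^3/2 + 53*d^2/16 + 7*d/16 - 3/8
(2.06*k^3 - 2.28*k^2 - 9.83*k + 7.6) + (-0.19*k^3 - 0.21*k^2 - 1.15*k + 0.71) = 1.87*k^3 - 2.49*k^2 - 10.98*k + 8.31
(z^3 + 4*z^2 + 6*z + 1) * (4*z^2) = 4*z^5 + 16*z^4 + 24*z^3 + 4*z^2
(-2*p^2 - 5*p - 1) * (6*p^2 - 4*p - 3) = -12*p^4 - 22*p^3 + 20*p^2 + 19*p + 3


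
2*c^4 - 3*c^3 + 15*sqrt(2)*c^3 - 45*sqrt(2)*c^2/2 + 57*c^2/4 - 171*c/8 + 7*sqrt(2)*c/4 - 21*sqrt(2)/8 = (c - 3/2)*(c + 7*sqrt(2))*(sqrt(2)*c + 1/2)^2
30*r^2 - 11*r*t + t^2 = (-6*r + t)*(-5*r + t)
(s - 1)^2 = s^2 - 2*s + 1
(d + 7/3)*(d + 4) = d^2 + 19*d/3 + 28/3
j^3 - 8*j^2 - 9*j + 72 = (j - 8)*(j - 3)*(j + 3)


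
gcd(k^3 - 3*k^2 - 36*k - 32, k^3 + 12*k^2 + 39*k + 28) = k^2 + 5*k + 4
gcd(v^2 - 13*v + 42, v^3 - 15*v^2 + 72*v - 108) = v - 6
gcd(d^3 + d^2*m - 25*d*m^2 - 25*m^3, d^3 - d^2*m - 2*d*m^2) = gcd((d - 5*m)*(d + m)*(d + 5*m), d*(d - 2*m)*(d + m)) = d + m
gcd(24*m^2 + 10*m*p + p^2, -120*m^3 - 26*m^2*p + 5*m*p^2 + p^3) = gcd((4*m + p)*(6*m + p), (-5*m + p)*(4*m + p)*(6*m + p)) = 24*m^2 + 10*m*p + p^2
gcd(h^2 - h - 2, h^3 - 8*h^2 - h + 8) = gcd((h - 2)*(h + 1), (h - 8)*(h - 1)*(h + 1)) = h + 1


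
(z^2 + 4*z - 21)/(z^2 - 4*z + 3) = (z + 7)/(z - 1)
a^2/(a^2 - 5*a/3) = 3*a/(3*a - 5)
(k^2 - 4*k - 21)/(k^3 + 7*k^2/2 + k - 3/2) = 2*(k - 7)/(2*k^2 + k - 1)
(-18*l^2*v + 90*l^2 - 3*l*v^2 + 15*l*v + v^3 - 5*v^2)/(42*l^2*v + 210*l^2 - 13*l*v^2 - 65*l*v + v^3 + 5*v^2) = (3*l*v - 15*l + v^2 - 5*v)/(-7*l*v - 35*l + v^2 + 5*v)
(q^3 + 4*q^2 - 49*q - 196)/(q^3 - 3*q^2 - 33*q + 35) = (q^2 + 11*q + 28)/(q^2 + 4*q - 5)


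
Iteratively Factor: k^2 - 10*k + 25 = (k - 5)*(k - 5)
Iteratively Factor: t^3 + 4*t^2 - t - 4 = (t + 4)*(t^2 - 1) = (t - 1)*(t + 4)*(t + 1)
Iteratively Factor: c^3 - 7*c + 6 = (c + 3)*(c^2 - 3*c + 2) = (c - 2)*(c + 3)*(c - 1)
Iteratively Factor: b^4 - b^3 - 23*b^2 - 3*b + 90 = (b + 3)*(b^3 - 4*b^2 - 11*b + 30) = (b - 5)*(b + 3)*(b^2 + b - 6) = (b - 5)*(b + 3)^2*(b - 2)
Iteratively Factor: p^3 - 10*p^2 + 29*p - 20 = (p - 1)*(p^2 - 9*p + 20) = (p - 5)*(p - 1)*(p - 4)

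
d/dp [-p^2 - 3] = -2*p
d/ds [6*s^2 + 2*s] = 12*s + 2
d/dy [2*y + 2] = 2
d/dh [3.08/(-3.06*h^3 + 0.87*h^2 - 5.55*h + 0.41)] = (28.2744*h^2 - 5.3592*h + 17.094)/(3.06*h^3 - 0.87*h^2 + 5.55*h - 0.41)^2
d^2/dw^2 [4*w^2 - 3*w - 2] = 8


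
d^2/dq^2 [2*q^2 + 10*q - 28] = 4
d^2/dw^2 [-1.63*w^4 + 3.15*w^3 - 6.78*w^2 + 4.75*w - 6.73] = -19.56*w^2 + 18.9*w - 13.56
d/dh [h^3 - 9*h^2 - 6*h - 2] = 3*h^2 - 18*h - 6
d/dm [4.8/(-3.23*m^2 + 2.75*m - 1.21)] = (31.008*m - 13.2)/(3.23*m^2 - 2.75*m + 1.21)^2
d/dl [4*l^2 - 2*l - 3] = 8*l - 2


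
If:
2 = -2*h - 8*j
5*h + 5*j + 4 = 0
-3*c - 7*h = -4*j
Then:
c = 73/45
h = -11/15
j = -1/15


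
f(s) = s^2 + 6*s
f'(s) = 2*s + 6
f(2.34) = 19.52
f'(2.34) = 10.68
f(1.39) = 10.27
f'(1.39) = 8.78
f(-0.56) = -3.05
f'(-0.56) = 4.88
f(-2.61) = -8.85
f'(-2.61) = 0.78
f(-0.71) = -3.76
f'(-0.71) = 4.58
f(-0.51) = -2.80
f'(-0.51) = 4.98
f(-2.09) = -8.17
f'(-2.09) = 1.82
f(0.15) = 0.92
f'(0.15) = 6.30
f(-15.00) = 135.00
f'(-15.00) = -24.00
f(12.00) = 216.00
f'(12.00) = 30.00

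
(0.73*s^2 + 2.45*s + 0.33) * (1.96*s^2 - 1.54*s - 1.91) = 1.4308*s^4 + 3.6778*s^3 - 4.5205*s^2 - 5.1877*s - 0.6303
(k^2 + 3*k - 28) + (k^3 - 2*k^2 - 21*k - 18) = k^3 - k^2 - 18*k - 46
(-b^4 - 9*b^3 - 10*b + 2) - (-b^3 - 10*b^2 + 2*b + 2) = -b^4 - 8*b^3 + 10*b^2 - 12*b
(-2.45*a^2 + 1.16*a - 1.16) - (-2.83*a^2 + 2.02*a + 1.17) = 0.38*a^2 - 0.86*a - 2.33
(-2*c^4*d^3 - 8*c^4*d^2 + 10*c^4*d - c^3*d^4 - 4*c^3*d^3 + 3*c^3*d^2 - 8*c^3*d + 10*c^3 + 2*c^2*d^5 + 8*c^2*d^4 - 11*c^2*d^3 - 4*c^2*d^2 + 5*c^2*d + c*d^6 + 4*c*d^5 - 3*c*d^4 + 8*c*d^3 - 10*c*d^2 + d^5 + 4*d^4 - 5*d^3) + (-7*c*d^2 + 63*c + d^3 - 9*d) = -2*c^4*d^3 - 8*c^4*d^2 + 10*c^4*d - c^3*d^4 - 4*c^3*d^3 + 3*c^3*d^2 - 8*c^3*d + 10*c^3 + 2*c^2*d^5 + 8*c^2*d^4 - 11*c^2*d^3 - 4*c^2*d^2 + 5*c^2*d + c*d^6 + 4*c*d^5 - 3*c*d^4 + 8*c*d^3 - 17*c*d^2 + 63*c + d^5 + 4*d^4 - 4*d^3 - 9*d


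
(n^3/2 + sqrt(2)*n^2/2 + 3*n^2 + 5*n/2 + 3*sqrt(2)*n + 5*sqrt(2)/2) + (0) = n^3/2 + sqrt(2)*n^2/2 + 3*n^2 + 5*n/2 + 3*sqrt(2)*n + 5*sqrt(2)/2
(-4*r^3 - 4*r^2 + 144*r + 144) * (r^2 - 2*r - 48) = -4*r^5 + 4*r^4 + 344*r^3 + 48*r^2 - 7200*r - 6912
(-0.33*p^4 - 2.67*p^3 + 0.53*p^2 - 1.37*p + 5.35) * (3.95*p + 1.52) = -1.3035*p^5 - 11.0481*p^4 - 1.9649*p^3 - 4.6059*p^2 + 19.0501*p + 8.132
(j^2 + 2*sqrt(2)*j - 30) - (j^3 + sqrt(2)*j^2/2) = -j^3 - sqrt(2)*j^2/2 + j^2 + 2*sqrt(2)*j - 30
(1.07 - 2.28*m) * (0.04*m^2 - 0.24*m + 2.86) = -0.0912*m^3 + 0.59*m^2 - 6.7776*m + 3.0602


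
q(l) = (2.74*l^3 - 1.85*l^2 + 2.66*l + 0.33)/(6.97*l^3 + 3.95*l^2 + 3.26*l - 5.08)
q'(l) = (-20.91*l^2 - 7.9*l - 3.26)*(2.74*l^3 - 1.85*l^2 + 2.66*l + 0.33)/(6.97*l^3 + 3.95*l^2 + 3.26*l - 5.08)^2 + (8.22*l^2 - 3.7*l + 2.66)/(6.97*l^3 + 3.95*l^2 + 3.26*l - 5.08) = (23.7175*l^4 - 19.2156*l^3 - 65.1959*l^2 + 16.189*l - 14.5886)/(48.5809*l^6 + 55.063*l^5 + 61.0469*l^4 - 45.0612*l^3 - 29.5044*l^2 - 33.1216*l + 25.8064)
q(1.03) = 0.41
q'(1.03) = -0.60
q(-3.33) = 0.57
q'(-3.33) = 0.05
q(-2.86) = 0.60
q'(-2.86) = 0.07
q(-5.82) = 0.49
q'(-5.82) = 0.02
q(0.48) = -0.81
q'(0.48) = -6.75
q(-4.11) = 0.53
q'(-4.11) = 0.04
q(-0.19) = 0.05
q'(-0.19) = -0.63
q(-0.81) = 0.51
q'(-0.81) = -0.64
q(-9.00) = 0.45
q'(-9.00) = 0.01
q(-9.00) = 0.45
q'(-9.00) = 0.01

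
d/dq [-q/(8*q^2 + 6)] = (4*q^2 - 3)/(2*(4*q^2 + 3)^2)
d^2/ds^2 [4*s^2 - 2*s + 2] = 8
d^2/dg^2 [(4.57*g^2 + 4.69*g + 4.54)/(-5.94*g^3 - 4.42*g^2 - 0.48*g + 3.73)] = (-322.492104*g^6 - 992.880504000001*g^5 - 2582.880696*g^4 - 3461.8181*g^3 - 2308.851732*g^2 - 1125.260196*g - 295.748218)/(209.584584*g^9 + 467.860536*g^8 + 398.947032*g^7 - 232.858772*g^6 - 555.34428*g^5 - 279.367068*g^4 + 200.557062*g^3 + 181.906878*g^2 + 20.034576*g - 51.895117)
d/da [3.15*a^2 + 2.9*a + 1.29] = 6.3*a + 2.9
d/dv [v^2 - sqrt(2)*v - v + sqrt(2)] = 2*v - sqrt(2) - 1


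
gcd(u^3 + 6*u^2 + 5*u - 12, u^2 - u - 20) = u + 4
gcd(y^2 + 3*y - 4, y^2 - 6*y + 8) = 1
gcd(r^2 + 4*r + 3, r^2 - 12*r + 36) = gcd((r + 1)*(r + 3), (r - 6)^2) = 1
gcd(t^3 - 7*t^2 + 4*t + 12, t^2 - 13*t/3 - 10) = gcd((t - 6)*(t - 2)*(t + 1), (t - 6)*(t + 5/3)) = t - 6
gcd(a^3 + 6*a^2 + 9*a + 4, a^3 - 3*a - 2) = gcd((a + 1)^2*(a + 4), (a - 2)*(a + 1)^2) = a^2 + 2*a + 1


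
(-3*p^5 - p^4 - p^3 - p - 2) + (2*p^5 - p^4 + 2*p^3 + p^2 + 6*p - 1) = -p^5 - 2*p^4 + p^3 + p^2 + 5*p - 3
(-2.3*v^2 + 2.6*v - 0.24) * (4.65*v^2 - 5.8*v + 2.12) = -10.695*v^4 + 25.43*v^3 - 21.072*v^2 + 6.904*v - 0.5088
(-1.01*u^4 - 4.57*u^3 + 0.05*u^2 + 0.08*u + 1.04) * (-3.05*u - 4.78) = 3.0805*u^5 + 18.7663*u^4 + 21.6921*u^3 - 0.483*u^2 - 3.5544*u - 4.9712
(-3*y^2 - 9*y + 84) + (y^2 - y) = -2*y^2 - 10*y + 84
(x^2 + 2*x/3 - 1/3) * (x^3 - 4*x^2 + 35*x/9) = x^5 - 10*x^4/3 + 8*x^3/9 + 106*x^2/27 - 35*x/27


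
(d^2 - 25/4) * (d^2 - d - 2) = d^4 - d^3 - 33*d^2/4 + 25*d/4 + 25/2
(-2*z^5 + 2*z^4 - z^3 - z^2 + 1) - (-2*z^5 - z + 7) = 2*z^4 - z^3 - z^2 + z - 6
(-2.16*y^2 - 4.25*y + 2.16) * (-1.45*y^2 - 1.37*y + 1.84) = 3.132*y^4 + 9.1217*y^3 - 1.2839*y^2 - 10.7792*y + 3.9744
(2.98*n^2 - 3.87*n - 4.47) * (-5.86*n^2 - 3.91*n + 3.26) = -17.4628*n^4 + 11.0264*n^3 + 51.0407*n^2 + 4.8615*n - 14.5722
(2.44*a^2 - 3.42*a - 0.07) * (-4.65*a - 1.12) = -11.346*a^3 + 13.1702*a^2 + 4.1559*a + 0.0784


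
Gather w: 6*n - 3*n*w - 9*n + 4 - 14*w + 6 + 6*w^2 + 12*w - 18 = -3*n + 6*w^2 + w*(-3*n - 2) - 8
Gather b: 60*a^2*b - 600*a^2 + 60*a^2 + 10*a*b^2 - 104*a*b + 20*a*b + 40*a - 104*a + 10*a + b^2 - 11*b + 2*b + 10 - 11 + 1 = -540*a^2 - 54*a + b^2*(10*a + 1) + b*(60*a^2 - 84*a - 9)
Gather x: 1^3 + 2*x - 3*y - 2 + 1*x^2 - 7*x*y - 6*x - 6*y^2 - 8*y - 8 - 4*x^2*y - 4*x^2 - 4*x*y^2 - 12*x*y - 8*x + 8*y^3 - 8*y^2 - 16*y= x^2*(-4*y - 3) + x*(-4*y^2 - 19*y - 12) + 8*y^3 - 14*y^2 - 27*y - 9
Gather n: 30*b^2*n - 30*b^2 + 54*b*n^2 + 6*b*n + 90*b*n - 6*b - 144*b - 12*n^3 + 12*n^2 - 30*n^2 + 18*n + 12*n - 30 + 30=-30*b^2 - 150*b - 12*n^3 + n^2*(54*b - 18) + n*(30*b^2 + 96*b + 30)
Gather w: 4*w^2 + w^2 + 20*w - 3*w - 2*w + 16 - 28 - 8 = 5*w^2 + 15*w - 20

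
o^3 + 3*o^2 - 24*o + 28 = (o - 2)^2*(o + 7)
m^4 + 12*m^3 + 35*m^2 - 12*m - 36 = (m - 1)*(m + 1)*(m + 6)^2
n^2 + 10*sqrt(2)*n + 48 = (n + 4*sqrt(2))*(n + 6*sqrt(2))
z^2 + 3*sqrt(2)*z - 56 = (z - 4*sqrt(2))*(z + 7*sqrt(2))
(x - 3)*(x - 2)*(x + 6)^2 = x^4 + 7*x^3 - 18*x^2 - 108*x + 216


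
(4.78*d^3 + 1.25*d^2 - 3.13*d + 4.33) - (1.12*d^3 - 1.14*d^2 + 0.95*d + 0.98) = 3.66*d^3 + 2.39*d^2 - 4.08*d + 3.35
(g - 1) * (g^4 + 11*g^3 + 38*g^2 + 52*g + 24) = g^5 + 10*g^4 + 27*g^3 + 14*g^2 - 28*g - 24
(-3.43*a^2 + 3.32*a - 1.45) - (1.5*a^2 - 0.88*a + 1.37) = -4.93*a^2 + 4.2*a - 2.82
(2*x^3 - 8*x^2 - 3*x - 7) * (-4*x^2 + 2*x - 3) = -8*x^5 + 36*x^4 - 10*x^3 + 46*x^2 - 5*x + 21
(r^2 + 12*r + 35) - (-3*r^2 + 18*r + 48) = 4*r^2 - 6*r - 13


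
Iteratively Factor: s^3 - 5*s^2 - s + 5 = (s - 1)*(s^2 - 4*s - 5) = (s - 5)*(s - 1)*(s + 1)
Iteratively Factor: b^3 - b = (b + 1)*(b^2 - b) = b*(b + 1)*(b - 1)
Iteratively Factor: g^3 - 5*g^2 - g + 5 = (g - 1)*(g^2 - 4*g - 5) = (g - 1)*(g + 1)*(g - 5)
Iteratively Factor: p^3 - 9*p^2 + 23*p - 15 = (p - 1)*(p^2 - 8*p + 15) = (p - 5)*(p - 1)*(p - 3)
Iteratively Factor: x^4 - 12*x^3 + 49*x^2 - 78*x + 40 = (x - 2)*(x^3 - 10*x^2 + 29*x - 20) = (x - 5)*(x - 2)*(x^2 - 5*x + 4) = (x - 5)*(x - 4)*(x - 2)*(x - 1)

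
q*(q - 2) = q^2 - 2*q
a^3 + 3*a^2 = a^2*(a + 3)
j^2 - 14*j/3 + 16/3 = (j - 8/3)*(j - 2)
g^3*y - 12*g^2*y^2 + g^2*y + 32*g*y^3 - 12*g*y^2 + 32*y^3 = (g - 8*y)*(g - 4*y)*(g*y + y)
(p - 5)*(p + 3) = p^2 - 2*p - 15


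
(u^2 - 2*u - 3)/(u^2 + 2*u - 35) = (u^2 - 2*u - 3)/(u^2 + 2*u - 35)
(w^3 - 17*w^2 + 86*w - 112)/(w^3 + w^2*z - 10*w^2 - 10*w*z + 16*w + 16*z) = (w - 7)/(w + z)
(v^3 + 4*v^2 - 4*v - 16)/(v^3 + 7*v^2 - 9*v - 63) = (v^3 + 4*v^2 - 4*v - 16)/(v^3 + 7*v^2 - 9*v - 63)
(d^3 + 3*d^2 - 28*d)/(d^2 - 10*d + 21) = d*(d^2 + 3*d - 28)/(d^2 - 10*d + 21)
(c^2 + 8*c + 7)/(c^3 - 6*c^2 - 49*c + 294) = (c + 1)/(c^2 - 13*c + 42)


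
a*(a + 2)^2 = a^3 + 4*a^2 + 4*a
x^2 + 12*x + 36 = (x + 6)^2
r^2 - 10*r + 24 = (r - 6)*(r - 4)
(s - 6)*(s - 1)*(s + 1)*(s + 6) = s^4 - 37*s^2 + 36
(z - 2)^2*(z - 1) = z^3 - 5*z^2 + 8*z - 4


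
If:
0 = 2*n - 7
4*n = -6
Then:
No Solution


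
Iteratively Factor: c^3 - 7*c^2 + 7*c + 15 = (c - 5)*(c^2 - 2*c - 3) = (c - 5)*(c - 3)*(c + 1)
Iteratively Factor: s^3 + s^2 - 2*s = (s - 1)*(s^2 + 2*s) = (s - 1)*(s + 2)*(s)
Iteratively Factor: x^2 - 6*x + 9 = (x - 3)*(x - 3)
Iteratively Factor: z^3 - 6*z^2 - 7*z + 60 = (z - 5)*(z^2 - z - 12) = (z - 5)*(z - 4)*(z + 3)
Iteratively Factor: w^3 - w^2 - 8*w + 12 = (w + 3)*(w^2 - 4*w + 4) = (w - 2)*(w + 3)*(w - 2)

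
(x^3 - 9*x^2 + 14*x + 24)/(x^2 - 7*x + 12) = (x^2 - 5*x - 6)/(x - 3)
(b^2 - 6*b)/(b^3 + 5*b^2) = (b - 6)/(b*(b + 5))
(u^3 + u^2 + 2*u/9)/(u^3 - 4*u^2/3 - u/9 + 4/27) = 3*u*(3*u + 2)/(9*u^2 - 15*u + 4)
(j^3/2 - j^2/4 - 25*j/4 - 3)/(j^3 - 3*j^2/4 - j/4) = (-2*j^3 + j^2 + 25*j + 12)/(j*(-4*j^2 + 3*j + 1))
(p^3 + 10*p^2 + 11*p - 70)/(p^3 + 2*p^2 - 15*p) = (p^2 + 5*p - 14)/(p*(p - 3))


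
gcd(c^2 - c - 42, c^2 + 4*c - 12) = c + 6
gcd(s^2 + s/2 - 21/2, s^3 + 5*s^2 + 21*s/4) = s + 7/2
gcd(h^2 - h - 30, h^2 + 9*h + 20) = h + 5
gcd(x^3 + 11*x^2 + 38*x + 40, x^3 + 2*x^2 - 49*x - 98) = x + 2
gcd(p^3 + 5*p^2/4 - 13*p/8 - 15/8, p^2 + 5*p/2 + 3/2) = p^2 + 5*p/2 + 3/2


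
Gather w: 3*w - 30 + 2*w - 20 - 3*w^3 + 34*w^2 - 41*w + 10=-3*w^3 + 34*w^2 - 36*w - 40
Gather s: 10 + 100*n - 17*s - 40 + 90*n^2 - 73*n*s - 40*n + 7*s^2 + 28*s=90*n^2 + 60*n + 7*s^2 + s*(11 - 73*n) - 30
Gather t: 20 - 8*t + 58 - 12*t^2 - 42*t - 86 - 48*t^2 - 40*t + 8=-60*t^2 - 90*t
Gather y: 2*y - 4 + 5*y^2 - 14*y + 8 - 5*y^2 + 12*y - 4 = 0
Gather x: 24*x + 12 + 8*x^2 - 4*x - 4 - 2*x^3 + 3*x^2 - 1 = -2*x^3 + 11*x^2 + 20*x + 7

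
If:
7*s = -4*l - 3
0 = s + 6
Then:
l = 39/4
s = -6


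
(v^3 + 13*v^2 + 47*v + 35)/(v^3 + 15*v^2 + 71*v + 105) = (v + 1)/(v + 3)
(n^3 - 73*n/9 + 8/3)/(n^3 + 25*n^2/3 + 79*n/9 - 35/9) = (3*n^2 + n - 24)/(3*n^2 + 26*n + 35)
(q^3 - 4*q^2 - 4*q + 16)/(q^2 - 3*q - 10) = (q^2 - 6*q + 8)/(q - 5)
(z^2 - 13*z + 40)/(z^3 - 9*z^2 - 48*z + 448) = (z - 5)/(z^2 - z - 56)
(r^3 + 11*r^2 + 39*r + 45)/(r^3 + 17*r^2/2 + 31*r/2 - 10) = 2*(r^2 + 6*r + 9)/(2*r^2 + 7*r - 4)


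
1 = 1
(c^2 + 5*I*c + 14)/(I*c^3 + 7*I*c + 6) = (-I*c + 7)/(c^2 + 2*I*c + 3)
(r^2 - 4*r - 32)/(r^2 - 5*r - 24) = (r + 4)/(r + 3)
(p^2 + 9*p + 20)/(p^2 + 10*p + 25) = (p + 4)/(p + 5)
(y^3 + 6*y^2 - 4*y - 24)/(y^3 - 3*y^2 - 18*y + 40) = (y^2 + 8*y + 12)/(y^2 - y - 20)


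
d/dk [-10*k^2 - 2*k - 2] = -20*k - 2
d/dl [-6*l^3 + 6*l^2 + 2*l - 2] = -18*l^2 + 12*l + 2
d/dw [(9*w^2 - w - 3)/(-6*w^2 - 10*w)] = 3*(-16*w^2 - 6*w - 5)/(2*w^2*(9*w^2 + 30*w + 25))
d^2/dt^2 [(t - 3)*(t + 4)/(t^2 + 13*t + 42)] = 12*(-2*t^3 - 27*t^2 - 99*t - 51)/(t^6 + 39*t^5 + 633*t^4 + 5473*t^3 + 26586*t^2 + 68796*t + 74088)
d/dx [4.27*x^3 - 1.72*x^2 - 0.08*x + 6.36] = 12.81*x^2 - 3.44*x - 0.08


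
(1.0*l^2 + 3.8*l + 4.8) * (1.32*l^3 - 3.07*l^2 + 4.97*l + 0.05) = 1.32*l^5 + 1.946*l^4 - 0.359999999999998*l^3 + 4.2*l^2 + 24.046*l + 0.24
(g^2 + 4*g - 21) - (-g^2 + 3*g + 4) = 2*g^2 + g - 25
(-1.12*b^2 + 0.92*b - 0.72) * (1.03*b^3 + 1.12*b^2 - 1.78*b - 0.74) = -1.1536*b^5 - 0.3068*b^4 + 2.2824*b^3 - 1.6152*b^2 + 0.6008*b + 0.5328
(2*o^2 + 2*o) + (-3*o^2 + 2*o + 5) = -o^2 + 4*o + 5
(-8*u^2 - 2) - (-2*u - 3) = -8*u^2 + 2*u + 1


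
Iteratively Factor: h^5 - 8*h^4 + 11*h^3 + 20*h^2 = (h + 1)*(h^4 - 9*h^3 + 20*h^2) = (h - 4)*(h + 1)*(h^3 - 5*h^2) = (h - 5)*(h - 4)*(h + 1)*(h^2) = h*(h - 5)*(h - 4)*(h + 1)*(h)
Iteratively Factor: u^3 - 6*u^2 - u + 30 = (u - 3)*(u^2 - 3*u - 10) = (u - 3)*(u + 2)*(u - 5)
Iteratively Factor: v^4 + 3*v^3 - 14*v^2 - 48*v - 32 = (v + 4)*(v^3 - v^2 - 10*v - 8) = (v + 1)*(v + 4)*(v^2 - 2*v - 8) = (v + 1)*(v + 2)*(v + 4)*(v - 4)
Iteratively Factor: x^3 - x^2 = (x - 1)*(x^2) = x*(x - 1)*(x)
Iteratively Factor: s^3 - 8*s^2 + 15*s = (s - 5)*(s^2 - 3*s) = s*(s - 5)*(s - 3)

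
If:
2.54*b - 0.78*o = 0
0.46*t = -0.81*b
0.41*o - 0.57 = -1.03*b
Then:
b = 0.24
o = 0.78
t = -0.42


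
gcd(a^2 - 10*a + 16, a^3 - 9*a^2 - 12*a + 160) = a - 8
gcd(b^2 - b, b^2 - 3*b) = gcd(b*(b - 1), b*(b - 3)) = b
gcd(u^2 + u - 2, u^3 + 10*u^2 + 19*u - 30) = u - 1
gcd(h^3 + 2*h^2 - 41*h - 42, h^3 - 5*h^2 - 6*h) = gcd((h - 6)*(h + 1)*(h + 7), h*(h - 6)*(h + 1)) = h^2 - 5*h - 6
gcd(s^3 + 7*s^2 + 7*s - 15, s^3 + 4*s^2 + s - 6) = s^2 + 2*s - 3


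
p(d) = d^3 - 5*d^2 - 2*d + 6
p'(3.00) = -5.00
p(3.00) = -18.00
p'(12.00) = 310.00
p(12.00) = 990.00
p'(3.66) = 1.59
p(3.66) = -19.27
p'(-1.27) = 15.54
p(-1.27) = -1.57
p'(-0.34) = 1.75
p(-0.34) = 6.06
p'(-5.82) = 157.82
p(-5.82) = -348.86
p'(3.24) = -2.91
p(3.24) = -18.96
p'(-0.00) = -2.00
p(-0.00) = 6.00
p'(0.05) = -2.49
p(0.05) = 5.89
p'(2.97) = -5.24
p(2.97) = -17.85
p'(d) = 3*d^2 - 10*d - 2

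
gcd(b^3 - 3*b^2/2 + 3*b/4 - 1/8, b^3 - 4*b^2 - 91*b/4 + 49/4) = b - 1/2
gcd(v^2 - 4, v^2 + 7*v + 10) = v + 2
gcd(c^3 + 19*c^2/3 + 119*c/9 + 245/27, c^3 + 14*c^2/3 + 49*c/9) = c^2 + 14*c/3 + 49/9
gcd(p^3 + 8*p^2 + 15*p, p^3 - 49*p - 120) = p^2 + 8*p + 15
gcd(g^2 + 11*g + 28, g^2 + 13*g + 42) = g + 7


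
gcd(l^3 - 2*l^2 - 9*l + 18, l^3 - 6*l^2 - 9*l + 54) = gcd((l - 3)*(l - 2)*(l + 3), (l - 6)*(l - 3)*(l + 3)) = l^2 - 9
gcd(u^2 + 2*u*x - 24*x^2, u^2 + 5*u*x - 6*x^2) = u + 6*x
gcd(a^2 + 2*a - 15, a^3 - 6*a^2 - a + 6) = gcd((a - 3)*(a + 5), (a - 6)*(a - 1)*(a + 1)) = 1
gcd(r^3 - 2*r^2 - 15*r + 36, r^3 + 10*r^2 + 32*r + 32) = r + 4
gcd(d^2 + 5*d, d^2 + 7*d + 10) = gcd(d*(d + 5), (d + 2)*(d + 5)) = d + 5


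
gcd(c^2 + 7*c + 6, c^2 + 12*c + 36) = c + 6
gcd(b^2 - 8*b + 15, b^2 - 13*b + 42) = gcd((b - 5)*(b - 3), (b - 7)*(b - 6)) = 1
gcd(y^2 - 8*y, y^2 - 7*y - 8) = y - 8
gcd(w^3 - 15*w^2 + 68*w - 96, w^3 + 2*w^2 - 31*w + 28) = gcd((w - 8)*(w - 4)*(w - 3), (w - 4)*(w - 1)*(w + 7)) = w - 4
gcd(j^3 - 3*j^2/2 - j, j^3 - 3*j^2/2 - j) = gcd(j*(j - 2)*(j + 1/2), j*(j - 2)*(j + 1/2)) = j^3 - 3*j^2/2 - j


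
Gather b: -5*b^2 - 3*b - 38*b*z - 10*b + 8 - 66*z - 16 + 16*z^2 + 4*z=-5*b^2 + b*(-38*z - 13) + 16*z^2 - 62*z - 8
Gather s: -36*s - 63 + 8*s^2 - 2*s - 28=8*s^2 - 38*s - 91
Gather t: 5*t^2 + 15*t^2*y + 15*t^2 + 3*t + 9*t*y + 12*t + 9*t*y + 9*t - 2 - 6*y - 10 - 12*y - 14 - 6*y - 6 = t^2*(15*y + 20) + t*(18*y + 24) - 24*y - 32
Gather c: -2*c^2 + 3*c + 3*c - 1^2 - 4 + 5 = -2*c^2 + 6*c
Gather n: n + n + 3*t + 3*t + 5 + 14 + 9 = 2*n + 6*t + 28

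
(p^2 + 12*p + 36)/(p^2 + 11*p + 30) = (p + 6)/(p + 5)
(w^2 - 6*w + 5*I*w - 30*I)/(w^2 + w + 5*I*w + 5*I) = (w - 6)/(w + 1)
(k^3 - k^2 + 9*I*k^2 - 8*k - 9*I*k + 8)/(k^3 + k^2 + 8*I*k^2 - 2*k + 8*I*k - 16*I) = (k + I)/(k + 2)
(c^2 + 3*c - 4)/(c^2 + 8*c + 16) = (c - 1)/(c + 4)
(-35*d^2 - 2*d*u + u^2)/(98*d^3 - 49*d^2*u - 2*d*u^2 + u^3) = (5*d + u)/(-14*d^2 + 5*d*u + u^2)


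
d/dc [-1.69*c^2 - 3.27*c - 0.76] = -3.38*c - 3.27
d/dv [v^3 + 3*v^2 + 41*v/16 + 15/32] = 3*v^2 + 6*v + 41/16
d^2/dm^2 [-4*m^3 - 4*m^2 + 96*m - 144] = -24*m - 8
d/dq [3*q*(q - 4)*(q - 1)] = 9*q^2 - 30*q + 12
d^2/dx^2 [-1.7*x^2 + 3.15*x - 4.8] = -3.40000000000000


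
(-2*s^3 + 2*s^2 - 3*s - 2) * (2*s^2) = -4*s^5 + 4*s^4 - 6*s^3 - 4*s^2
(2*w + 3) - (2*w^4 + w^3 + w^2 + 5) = -2*w^4 - w^3 - w^2 + 2*w - 2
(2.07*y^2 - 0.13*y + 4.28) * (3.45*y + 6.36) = 7.1415*y^3 + 12.7167*y^2 + 13.9392*y + 27.2208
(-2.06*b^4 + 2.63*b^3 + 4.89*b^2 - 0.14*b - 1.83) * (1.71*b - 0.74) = -3.5226*b^5 + 6.0217*b^4 + 6.4157*b^3 - 3.858*b^2 - 3.0257*b + 1.3542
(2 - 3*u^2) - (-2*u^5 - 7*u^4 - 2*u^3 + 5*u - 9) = 2*u^5 + 7*u^4 + 2*u^3 - 3*u^2 - 5*u + 11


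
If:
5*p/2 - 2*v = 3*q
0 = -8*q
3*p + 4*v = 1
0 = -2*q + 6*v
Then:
No Solution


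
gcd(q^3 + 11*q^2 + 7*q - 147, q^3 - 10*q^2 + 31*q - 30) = q - 3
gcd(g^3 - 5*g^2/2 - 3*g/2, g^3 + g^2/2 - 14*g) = g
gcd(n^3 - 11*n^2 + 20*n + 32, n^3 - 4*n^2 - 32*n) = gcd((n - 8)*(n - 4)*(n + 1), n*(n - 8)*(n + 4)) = n - 8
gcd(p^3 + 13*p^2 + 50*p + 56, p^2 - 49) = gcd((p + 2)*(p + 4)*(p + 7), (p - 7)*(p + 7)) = p + 7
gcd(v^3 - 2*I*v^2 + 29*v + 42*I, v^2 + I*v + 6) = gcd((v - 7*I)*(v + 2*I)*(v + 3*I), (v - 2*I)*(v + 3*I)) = v + 3*I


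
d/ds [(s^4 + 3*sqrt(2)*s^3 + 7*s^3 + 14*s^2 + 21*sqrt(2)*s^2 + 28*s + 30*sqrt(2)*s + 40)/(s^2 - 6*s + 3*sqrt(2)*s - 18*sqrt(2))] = (2*s^5 - 11*s^4 + 12*sqrt(2)*s^4 - 66*sqrt(2)*s^3 - 48*s^3 - 492*sqrt(2)*s^2 - 310*s^2 - 1592*s - 504*sqrt(2)*s - 624*sqrt(2) - 840)/(s^4 - 12*s^3 + 6*sqrt(2)*s^3 - 72*sqrt(2)*s^2 + 54*s^2 - 216*s + 216*sqrt(2)*s + 648)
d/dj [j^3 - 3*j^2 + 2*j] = 3*j^2 - 6*j + 2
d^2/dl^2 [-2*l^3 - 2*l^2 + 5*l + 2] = -12*l - 4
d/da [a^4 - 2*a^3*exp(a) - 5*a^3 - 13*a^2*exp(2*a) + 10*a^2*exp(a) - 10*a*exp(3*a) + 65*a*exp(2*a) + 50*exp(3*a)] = -2*a^3*exp(a) + 4*a^3 - 26*a^2*exp(2*a) + 4*a^2*exp(a) - 15*a^2 - 30*a*exp(3*a) + 104*a*exp(2*a) + 20*a*exp(a) + 140*exp(3*a) + 65*exp(2*a)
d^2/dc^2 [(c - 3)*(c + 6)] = 2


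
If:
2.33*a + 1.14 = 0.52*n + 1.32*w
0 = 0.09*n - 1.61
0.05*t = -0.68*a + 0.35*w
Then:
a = 0.566523605150215*w + 3.5030996661898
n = 17.89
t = -0.704721030042918*w - 47.6421554601812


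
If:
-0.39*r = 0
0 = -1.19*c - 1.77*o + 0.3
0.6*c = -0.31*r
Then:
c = 0.00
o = 0.17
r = 0.00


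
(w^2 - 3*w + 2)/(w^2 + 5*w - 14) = (w - 1)/(w + 7)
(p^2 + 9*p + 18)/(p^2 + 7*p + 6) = (p + 3)/(p + 1)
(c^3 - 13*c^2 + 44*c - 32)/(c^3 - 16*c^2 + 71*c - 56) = (c - 4)/(c - 7)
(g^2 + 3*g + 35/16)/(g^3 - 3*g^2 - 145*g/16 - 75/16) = (4*g + 7)/(4*g^2 - 17*g - 15)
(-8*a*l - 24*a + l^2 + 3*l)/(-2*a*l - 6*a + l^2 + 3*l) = (8*a - l)/(2*a - l)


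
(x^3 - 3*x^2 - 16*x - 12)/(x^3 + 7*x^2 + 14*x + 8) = (x - 6)/(x + 4)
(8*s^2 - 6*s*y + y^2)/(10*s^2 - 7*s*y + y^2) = (-4*s + y)/(-5*s + y)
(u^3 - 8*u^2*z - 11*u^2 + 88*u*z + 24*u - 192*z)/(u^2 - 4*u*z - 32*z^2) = (u^2 - 11*u + 24)/(u + 4*z)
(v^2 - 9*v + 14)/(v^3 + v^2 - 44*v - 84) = (v - 2)/(v^2 + 8*v + 12)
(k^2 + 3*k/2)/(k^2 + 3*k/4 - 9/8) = 4*k/(4*k - 3)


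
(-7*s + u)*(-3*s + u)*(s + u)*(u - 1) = 21*s^3*u - 21*s^3 + 11*s^2*u^2 - 11*s^2*u - 9*s*u^3 + 9*s*u^2 + u^4 - u^3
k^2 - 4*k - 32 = (k - 8)*(k + 4)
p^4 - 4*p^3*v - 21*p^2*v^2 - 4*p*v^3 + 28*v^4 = (p - 7*v)*(p - v)*(p + 2*v)^2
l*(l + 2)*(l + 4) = l^3 + 6*l^2 + 8*l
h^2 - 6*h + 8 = (h - 4)*(h - 2)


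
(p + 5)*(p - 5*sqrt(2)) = p^2 - 5*sqrt(2)*p + 5*p - 25*sqrt(2)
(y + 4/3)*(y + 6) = y^2 + 22*y/3 + 8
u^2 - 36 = (u - 6)*(u + 6)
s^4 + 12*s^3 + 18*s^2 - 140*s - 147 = (s - 3)*(s + 1)*(s + 7)^2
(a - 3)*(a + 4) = a^2 + a - 12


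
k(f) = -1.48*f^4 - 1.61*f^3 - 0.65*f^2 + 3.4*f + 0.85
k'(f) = -5.92*f^3 - 4.83*f^2 - 1.3*f + 3.4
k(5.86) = -2070.76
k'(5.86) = -1361.36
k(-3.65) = -204.61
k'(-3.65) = 231.67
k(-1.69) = -11.05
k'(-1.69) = 20.38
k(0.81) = 1.68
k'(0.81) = -3.97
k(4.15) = -550.30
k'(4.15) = -508.30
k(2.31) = -56.75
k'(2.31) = -98.35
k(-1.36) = -5.99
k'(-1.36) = 11.13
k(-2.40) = -37.90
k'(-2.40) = 60.54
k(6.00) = -2267.99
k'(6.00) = -1457.00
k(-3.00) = -91.61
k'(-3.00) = 123.67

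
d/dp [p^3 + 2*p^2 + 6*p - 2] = 3*p^2 + 4*p + 6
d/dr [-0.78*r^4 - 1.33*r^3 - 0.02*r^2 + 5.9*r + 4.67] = -3.12*r^3 - 3.99*r^2 - 0.04*r + 5.9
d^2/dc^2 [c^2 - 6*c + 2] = 2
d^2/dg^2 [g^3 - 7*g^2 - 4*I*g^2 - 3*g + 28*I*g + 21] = 6*g - 14 - 8*I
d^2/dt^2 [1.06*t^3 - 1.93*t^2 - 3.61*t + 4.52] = 6.36*t - 3.86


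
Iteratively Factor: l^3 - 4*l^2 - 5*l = (l - 5)*(l^2 + l) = l*(l - 5)*(l + 1)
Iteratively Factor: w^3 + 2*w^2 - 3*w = (w - 1)*(w^2 + 3*w) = w*(w - 1)*(w + 3)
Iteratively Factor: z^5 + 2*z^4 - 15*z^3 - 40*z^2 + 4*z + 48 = (z + 2)*(z^4 - 15*z^2 - 10*z + 24) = (z - 4)*(z + 2)*(z^3 + 4*z^2 + z - 6) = (z - 4)*(z + 2)*(z + 3)*(z^2 + z - 2) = (z - 4)*(z - 1)*(z + 2)*(z + 3)*(z + 2)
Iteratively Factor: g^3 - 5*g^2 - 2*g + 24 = (g + 2)*(g^2 - 7*g + 12) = (g - 4)*(g + 2)*(g - 3)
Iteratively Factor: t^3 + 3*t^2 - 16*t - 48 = (t + 4)*(t^2 - t - 12) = (t - 4)*(t + 4)*(t + 3)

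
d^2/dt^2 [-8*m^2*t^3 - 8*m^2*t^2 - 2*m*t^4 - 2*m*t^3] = 4*m*(-12*m*t - 4*m - 6*t^2 - 3*t)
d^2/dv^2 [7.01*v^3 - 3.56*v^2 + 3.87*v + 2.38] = 42.06*v - 7.12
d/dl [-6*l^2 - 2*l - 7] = -12*l - 2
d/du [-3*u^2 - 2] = -6*u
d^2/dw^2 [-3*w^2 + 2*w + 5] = -6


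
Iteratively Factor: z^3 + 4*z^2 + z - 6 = (z + 2)*(z^2 + 2*z - 3) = (z + 2)*(z + 3)*(z - 1)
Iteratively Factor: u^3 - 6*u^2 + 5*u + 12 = (u - 3)*(u^2 - 3*u - 4) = (u - 4)*(u - 3)*(u + 1)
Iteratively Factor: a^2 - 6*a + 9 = (a - 3)*(a - 3)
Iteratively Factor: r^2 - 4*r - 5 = (r + 1)*(r - 5)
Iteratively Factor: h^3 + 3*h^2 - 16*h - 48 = (h + 3)*(h^2 - 16) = (h - 4)*(h + 3)*(h + 4)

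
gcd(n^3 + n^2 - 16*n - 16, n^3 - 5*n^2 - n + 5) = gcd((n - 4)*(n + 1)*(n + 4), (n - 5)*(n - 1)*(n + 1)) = n + 1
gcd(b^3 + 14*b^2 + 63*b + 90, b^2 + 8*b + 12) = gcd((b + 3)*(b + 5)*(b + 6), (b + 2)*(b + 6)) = b + 6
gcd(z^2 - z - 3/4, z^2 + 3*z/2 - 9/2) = z - 3/2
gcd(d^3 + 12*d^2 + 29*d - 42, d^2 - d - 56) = d + 7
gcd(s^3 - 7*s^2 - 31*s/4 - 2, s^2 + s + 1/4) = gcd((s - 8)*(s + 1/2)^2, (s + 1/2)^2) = s^2 + s + 1/4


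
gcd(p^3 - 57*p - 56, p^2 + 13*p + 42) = p + 7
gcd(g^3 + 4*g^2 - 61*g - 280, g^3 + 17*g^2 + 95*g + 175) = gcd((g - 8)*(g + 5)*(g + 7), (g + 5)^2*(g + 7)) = g^2 + 12*g + 35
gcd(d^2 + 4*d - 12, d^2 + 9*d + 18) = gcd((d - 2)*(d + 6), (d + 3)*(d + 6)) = d + 6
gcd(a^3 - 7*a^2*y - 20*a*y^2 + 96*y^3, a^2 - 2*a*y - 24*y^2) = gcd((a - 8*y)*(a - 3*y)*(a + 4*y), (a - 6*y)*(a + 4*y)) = a + 4*y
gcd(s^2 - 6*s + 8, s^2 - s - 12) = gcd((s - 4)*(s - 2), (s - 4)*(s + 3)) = s - 4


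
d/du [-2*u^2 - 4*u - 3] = -4*u - 4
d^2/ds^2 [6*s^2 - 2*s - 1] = 12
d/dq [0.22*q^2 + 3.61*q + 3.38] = 0.44*q + 3.61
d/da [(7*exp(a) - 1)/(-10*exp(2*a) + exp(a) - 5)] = ((7*exp(a) - 1)*(20*exp(a) - 1) - 70*exp(2*a) + 7*exp(a) - 35)*exp(a)/(10*exp(2*a) - exp(a) + 5)^2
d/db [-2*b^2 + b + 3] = 1 - 4*b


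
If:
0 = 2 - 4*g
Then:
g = 1/2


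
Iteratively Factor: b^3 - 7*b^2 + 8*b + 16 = (b - 4)*(b^2 - 3*b - 4) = (b - 4)^2*(b + 1)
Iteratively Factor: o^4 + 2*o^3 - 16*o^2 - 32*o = (o + 4)*(o^3 - 2*o^2 - 8*o) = (o + 2)*(o + 4)*(o^2 - 4*o) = o*(o + 2)*(o + 4)*(o - 4)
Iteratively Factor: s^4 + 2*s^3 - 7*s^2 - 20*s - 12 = (s - 3)*(s^3 + 5*s^2 + 8*s + 4) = (s - 3)*(s + 2)*(s^2 + 3*s + 2) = (s - 3)*(s + 2)^2*(s + 1)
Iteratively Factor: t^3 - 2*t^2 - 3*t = (t - 3)*(t^2 + t) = (t - 3)*(t + 1)*(t)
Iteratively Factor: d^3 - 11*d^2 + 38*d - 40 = (d - 5)*(d^2 - 6*d + 8) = (d - 5)*(d - 4)*(d - 2)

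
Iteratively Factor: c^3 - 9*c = (c - 3)*(c^2 + 3*c) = (c - 3)*(c + 3)*(c)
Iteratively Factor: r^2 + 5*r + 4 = (r + 1)*(r + 4)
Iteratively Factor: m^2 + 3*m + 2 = (m + 1)*(m + 2)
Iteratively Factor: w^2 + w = (w + 1)*(w)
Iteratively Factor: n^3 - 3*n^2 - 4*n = (n)*(n^2 - 3*n - 4) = n*(n + 1)*(n - 4)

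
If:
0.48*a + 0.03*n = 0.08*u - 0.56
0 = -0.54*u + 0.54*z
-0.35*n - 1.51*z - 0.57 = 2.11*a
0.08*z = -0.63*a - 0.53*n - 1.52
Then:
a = -0.83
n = -2.07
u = 1.26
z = 1.26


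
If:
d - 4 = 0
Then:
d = 4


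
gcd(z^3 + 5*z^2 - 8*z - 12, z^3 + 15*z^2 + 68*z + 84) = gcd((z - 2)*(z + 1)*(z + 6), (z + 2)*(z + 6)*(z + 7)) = z + 6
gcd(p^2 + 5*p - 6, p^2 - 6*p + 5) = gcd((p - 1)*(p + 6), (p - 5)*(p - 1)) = p - 1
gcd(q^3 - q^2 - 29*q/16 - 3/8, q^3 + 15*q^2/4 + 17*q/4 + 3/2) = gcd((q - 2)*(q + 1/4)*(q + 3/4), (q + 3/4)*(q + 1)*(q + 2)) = q + 3/4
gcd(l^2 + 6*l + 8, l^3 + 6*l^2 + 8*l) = l^2 + 6*l + 8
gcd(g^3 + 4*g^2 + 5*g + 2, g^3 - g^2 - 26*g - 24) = g + 1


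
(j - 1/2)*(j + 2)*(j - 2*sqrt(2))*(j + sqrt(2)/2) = j^4 - 3*sqrt(2)*j^3/2 + 3*j^3/2 - 9*sqrt(2)*j^2/4 - 3*j^2 - 3*j + 3*sqrt(2)*j/2 + 2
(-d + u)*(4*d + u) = -4*d^2 + 3*d*u + u^2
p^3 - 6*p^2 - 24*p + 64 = (p - 8)*(p - 2)*(p + 4)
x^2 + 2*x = x*(x + 2)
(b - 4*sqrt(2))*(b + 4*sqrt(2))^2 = b^3 + 4*sqrt(2)*b^2 - 32*b - 128*sqrt(2)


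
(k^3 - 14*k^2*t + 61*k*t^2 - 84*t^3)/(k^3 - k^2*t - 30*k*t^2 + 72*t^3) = (k - 7*t)/(k + 6*t)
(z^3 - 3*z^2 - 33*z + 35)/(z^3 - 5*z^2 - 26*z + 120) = (z^2 - 8*z + 7)/(z^2 - 10*z + 24)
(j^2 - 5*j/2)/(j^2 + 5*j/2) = (2*j - 5)/(2*j + 5)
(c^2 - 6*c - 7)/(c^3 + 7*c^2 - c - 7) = (c - 7)/(c^2 + 6*c - 7)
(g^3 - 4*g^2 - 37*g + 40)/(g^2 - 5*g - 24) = (g^2 + 4*g - 5)/(g + 3)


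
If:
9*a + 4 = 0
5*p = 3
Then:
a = -4/9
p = 3/5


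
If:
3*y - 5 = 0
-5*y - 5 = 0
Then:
No Solution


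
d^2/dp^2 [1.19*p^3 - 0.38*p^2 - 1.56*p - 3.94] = 7.14*p - 0.76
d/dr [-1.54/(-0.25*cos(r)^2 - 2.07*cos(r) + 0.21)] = (0.77*cos(r) + 3.1878)*sin(r)/(0.25*cos(r)^2 + 2.07*cos(r) - 0.21)^2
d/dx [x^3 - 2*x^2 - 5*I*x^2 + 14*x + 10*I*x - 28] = 3*x^2 - 4*x - 10*I*x + 14 + 10*I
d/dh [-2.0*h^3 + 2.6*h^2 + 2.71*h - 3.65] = -6.0*h^2 + 5.2*h + 2.71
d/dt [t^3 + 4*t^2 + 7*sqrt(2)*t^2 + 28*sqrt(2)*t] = 3*t^2 + 8*t + 14*sqrt(2)*t + 28*sqrt(2)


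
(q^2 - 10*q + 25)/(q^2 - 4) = (q^2 - 10*q + 25)/(q^2 - 4)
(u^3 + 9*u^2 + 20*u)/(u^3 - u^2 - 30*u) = (u + 4)/(u - 6)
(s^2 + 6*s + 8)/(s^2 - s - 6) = (s + 4)/(s - 3)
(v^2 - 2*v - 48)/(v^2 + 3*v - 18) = (v - 8)/(v - 3)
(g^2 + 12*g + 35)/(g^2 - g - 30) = (g + 7)/(g - 6)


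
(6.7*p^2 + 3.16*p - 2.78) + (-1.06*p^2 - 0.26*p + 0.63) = 5.64*p^2 + 2.9*p - 2.15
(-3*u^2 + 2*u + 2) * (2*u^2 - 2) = -6*u^4 + 4*u^3 + 10*u^2 - 4*u - 4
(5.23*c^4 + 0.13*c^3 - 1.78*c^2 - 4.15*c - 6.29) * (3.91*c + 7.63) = 20.4493*c^5 + 40.4132*c^4 - 5.9679*c^3 - 29.8079*c^2 - 56.2584*c - 47.9927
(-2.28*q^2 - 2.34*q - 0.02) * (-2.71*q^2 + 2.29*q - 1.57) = 6.1788*q^4 + 1.1202*q^3 - 1.7248*q^2 + 3.628*q + 0.0314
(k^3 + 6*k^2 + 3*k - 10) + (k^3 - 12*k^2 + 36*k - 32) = 2*k^3 - 6*k^2 + 39*k - 42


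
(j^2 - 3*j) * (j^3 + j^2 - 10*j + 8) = j^5 - 2*j^4 - 13*j^3 + 38*j^2 - 24*j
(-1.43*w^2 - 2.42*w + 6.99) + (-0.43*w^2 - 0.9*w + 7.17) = -1.86*w^2 - 3.32*w + 14.16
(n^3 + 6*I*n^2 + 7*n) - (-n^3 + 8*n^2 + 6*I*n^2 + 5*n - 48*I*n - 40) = 2*n^3 - 8*n^2 + 2*n + 48*I*n + 40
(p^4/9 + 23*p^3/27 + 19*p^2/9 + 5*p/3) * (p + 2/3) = p^5/9 + 25*p^4/27 + 217*p^3/81 + 83*p^2/27 + 10*p/9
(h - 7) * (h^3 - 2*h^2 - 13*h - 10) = h^4 - 9*h^3 + h^2 + 81*h + 70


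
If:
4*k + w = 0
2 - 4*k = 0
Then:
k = 1/2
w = -2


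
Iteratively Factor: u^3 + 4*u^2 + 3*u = (u + 3)*(u^2 + u) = u*(u + 3)*(u + 1)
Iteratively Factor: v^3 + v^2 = (v)*(v^2 + v) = v^2*(v + 1)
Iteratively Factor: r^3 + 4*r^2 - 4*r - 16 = (r + 4)*(r^2 - 4) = (r + 2)*(r + 4)*(r - 2)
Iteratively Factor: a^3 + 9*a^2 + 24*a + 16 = (a + 4)*(a^2 + 5*a + 4) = (a + 4)^2*(a + 1)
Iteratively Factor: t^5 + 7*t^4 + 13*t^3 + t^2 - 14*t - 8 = (t - 1)*(t^4 + 8*t^3 + 21*t^2 + 22*t + 8) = (t - 1)*(t + 4)*(t^3 + 4*t^2 + 5*t + 2) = (t - 1)*(t + 1)*(t + 4)*(t^2 + 3*t + 2) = (t - 1)*(t + 1)^2*(t + 4)*(t + 2)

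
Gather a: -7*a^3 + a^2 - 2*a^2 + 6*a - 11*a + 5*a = -7*a^3 - a^2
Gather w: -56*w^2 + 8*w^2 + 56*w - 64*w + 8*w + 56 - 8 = 48 - 48*w^2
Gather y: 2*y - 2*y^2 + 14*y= -2*y^2 + 16*y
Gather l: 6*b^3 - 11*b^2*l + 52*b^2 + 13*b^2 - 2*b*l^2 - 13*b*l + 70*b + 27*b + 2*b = 6*b^3 + 65*b^2 - 2*b*l^2 + 99*b + l*(-11*b^2 - 13*b)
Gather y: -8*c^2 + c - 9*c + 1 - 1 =-8*c^2 - 8*c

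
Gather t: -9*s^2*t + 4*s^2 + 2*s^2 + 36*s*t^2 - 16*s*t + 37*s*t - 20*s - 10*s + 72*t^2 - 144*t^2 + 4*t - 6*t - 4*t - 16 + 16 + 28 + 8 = 6*s^2 - 30*s + t^2*(36*s - 72) + t*(-9*s^2 + 21*s - 6) + 36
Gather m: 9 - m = 9 - m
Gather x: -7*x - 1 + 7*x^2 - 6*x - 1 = 7*x^2 - 13*x - 2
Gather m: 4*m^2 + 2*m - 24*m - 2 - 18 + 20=4*m^2 - 22*m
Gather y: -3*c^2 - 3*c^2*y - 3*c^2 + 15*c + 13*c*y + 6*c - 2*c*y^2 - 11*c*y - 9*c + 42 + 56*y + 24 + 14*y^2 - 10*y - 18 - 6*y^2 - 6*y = -6*c^2 + 12*c + y^2*(8 - 2*c) + y*(-3*c^2 + 2*c + 40) + 48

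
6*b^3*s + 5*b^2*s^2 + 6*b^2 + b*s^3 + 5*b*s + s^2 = (2*b + s)*(3*b + s)*(b*s + 1)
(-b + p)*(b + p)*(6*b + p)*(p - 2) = -6*b^3*p + 12*b^3 - b^2*p^2 + 2*b^2*p + 6*b*p^3 - 12*b*p^2 + p^4 - 2*p^3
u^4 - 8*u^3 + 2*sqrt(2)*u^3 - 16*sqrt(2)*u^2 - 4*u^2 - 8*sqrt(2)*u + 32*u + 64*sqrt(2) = (u - 8)*(u - 2)*(u + 2)*(u + 2*sqrt(2))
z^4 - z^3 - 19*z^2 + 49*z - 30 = (z - 3)*(z - 2)*(z - 1)*(z + 5)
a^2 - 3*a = a*(a - 3)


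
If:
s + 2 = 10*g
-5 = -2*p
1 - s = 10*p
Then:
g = -11/5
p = 5/2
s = -24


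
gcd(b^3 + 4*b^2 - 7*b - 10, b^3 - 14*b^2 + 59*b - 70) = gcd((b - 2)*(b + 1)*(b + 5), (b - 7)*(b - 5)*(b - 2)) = b - 2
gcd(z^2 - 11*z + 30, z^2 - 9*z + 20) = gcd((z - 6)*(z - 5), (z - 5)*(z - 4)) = z - 5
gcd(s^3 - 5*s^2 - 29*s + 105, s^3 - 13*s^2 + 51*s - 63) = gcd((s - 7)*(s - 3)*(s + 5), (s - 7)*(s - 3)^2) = s^2 - 10*s + 21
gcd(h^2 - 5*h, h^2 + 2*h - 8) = 1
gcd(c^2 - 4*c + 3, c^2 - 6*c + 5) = c - 1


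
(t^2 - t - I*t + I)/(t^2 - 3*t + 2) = (t - I)/(t - 2)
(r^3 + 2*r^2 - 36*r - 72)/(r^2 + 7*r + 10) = (r^2 - 36)/(r + 5)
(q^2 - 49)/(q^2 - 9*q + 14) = (q + 7)/(q - 2)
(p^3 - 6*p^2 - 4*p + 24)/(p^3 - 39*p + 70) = (p^2 - 4*p - 12)/(p^2 + 2*p - 35)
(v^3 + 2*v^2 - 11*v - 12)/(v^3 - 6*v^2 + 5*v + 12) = (v + 4)/(v - 4)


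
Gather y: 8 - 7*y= 8 - 7*y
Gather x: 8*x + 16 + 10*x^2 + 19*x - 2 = 10*x^2 + 27*x + 14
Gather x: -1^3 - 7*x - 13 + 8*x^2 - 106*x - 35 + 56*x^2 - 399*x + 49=64*x^2 - 512*x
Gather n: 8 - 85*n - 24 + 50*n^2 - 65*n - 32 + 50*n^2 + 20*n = 100*n^2 - 130*n - 48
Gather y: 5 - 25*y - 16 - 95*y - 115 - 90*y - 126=-210*y - 252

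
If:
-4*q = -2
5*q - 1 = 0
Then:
No Solution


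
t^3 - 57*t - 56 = (t - 8)*(t + 1)*(t + 7)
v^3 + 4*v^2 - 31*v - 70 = (v - 5)*(v + 2)*(v + 7)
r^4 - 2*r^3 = r^3*(r - 2)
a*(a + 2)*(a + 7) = a^3 + 9*a^2 + 14*a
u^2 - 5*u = u*(u - 5)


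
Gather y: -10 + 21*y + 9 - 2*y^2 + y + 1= -2*y^2 + 22*y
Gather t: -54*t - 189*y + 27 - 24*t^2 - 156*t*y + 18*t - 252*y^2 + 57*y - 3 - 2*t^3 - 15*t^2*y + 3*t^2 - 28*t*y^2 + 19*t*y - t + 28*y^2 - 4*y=-2*t^3 + t^2*(-15*y - 21) + t*(-28*y^2 - 137*y - 37) - 224*y^2 - 136*y + 24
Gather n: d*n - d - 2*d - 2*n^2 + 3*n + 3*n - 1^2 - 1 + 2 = -3*d - 2*n^2 + n*(d + 6)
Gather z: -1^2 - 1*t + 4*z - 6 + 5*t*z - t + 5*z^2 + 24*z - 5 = -2*t + 5*z^2 + z*(5*t + 28) - 12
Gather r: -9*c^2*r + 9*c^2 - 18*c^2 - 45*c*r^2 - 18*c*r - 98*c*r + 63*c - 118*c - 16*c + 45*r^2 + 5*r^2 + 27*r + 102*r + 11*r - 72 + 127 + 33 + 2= -9*c^2 - 71*c + r^2*(50 - 45*c) + r*(-9*c^2 - 116*c + 140) + 90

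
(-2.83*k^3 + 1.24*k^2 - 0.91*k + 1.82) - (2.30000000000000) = -2.83*k^3 + 1.24*k^2 - 0.91*k - 0.48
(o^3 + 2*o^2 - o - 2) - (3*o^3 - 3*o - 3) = -2*o^3 + 2*o^2 + 2*o + 1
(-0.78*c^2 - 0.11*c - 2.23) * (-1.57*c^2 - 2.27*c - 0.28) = 1.2246*c^4 + 1.9433*c^3 + 3.9692*c^2 + 5.0929*c + 0.6244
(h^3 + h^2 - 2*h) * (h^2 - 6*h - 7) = h^5 - 5*h^4 - 15*h^3 + 5*h^2 + 14*h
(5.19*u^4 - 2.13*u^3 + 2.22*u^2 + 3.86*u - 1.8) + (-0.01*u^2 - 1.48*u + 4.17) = 5.19*u^4 - 2.13*u^3 + 2.21*u^2 + 2.38*u + 2.37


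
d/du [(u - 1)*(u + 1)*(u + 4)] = 3*u^2 + 8*u - 1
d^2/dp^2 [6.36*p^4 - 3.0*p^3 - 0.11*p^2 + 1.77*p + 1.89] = 76.32*p^2 - 18.0*p - 0.22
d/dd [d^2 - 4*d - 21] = 2*d - 4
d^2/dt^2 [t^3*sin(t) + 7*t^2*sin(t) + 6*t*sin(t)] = -t^3*sin(t) - 7*t^2*sin(t) + 6*t^2*cos(t) + 28*t*cos(t) + 14*sin(t) + 12*cos(t)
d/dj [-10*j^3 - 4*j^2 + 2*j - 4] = -30*j^2 - 8*j + 2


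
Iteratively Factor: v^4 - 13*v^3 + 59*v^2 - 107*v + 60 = (v - 4)*(v^3 - 9*v^2 + 23*v - 15) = (v - 4)*(v - 3)*(v^2 - 6*v + 5) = (v - 4)*(v - 3)*(v - 1)*(v - 5)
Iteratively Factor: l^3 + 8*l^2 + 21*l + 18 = (l + 3)*(l^2 + 5*l + 6) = (l + 3)^2*(l + 2)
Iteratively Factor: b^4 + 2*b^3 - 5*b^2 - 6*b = (b)*(b^3 + 2*b^2 - 5*b - 6) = b*(b + 3)*(b^2 - b - 2) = b*(b - 2)*(b + 3)*(b + 1)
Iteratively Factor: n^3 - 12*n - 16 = (n + 2)*(n^2 - 2*n - 8) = (n - 4)*(n + 2)*(n + 2)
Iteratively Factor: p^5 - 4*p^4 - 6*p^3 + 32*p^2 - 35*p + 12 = (p - 1)*(p^4 - 3*p^3 - 9*p^2 + 23*p - 12) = (p - 1)^2*(p^3 - 2*p^2 - 11*p + 12) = (p - 4)*(p - 1)^2*(p^2 + 2*p - 3) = (p - 4)*(p - 1)^3*(p + 3)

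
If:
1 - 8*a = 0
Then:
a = 1/8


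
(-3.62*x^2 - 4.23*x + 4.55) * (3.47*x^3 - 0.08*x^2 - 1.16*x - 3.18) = -12.5614*x^5 - 14.3885*x^4 + 20.3261*x^3 + 16.0544*x^2 + 8.1734*x - 14.469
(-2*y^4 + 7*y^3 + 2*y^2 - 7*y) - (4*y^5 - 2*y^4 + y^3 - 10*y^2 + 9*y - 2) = -4*y^5 + 6*y^3 + 12*y^2 - 16*y + 2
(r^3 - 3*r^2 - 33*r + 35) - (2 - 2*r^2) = r^3 - r^2 - 33*r + 33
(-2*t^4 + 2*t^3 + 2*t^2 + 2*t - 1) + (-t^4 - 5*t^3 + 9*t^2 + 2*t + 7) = -3*t^4 - 3*t^3 + 11*t^2 + 4*t + 6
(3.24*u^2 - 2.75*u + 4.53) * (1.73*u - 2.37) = 5.6052*u^3 - 12.4363*u^2 + 14.3544*u - 10.7361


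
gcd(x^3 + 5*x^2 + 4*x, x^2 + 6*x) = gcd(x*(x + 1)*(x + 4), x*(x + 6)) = x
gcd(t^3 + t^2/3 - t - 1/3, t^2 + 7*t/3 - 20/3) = 1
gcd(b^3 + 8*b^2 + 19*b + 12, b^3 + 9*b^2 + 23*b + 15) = b^2 + 4*b + 3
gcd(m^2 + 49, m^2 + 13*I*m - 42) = m + 7*I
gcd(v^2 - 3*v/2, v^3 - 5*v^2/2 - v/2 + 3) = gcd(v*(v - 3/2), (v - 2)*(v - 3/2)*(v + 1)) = v - 3/2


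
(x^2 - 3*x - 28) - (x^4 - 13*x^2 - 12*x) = -x^4 + 14*x^2 + 9*x - 28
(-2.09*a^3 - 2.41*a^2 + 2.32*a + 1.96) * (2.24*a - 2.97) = -4.6816*a^4 + 0.8089*a^3 + 12.3545*a^2 - 2.5*a - 5.8212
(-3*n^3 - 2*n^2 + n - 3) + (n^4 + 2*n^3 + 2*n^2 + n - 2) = n^4 - n^3 + 2*n - 5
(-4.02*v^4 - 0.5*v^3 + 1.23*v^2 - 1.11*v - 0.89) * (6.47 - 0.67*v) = 2.6934*v^5 - 25.6744*v^4 - 4.0591*v^3 + 8.7018*v^2 - 6.5854*v - 5.7583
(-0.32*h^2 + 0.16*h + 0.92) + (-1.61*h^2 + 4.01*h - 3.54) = -1.93*h^2 + 4.17*h - 2.62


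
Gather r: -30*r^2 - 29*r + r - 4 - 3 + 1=-30*r^2 - 28*r - 6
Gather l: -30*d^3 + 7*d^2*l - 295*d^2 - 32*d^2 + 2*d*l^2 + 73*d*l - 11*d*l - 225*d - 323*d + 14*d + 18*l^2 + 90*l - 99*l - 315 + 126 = -30*d^3 - 327*d^2 - 534*d + l^2*(2*d + 18) + l*(7*d^2 + 62*d - 9) - 189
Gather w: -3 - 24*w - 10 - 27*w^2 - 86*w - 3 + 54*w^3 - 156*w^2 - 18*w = 54*w^3 - 183*w^2 - 128*w - 16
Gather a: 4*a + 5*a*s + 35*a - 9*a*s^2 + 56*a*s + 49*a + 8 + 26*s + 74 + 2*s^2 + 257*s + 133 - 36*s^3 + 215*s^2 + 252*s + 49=a*(-9*s^2 + 61*s + 88) - 36*s^3 + 217*s^2 + 535*s + 264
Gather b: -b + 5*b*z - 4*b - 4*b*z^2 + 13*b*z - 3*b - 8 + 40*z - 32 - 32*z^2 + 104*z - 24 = b*(-4*z^2 + 18*z - 8) - 32*z^2 + 144*z - 64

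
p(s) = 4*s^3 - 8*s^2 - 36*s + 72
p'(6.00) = 300.00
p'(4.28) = 115.34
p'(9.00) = 792.00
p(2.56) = -5.48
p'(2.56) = 1.68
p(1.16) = 25.72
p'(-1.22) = 1.38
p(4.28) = 84.98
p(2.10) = -1.84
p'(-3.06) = 125.32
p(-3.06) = -7.36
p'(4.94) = 177.80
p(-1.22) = 96.75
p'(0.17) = -38.37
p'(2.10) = -16.68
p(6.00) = 432.00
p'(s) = 12*s^2 - 16*s - 36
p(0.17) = 65.67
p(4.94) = 181.15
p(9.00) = 2016.00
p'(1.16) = -38.41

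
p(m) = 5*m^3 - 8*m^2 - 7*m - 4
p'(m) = 15*m^2 - 16*m - 7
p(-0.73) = -5.10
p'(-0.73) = 12.67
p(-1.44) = -25.44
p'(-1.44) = 47.14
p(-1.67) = -37.91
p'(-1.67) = 61.55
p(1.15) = -15.03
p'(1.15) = -5.56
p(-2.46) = -109.63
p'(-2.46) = 123.13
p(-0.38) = -2.77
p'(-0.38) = 1.25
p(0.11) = -4.86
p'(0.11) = -8.58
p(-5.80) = -1208.08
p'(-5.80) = 590.40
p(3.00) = 38.00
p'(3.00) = 80.00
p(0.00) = -4.00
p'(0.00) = -7.00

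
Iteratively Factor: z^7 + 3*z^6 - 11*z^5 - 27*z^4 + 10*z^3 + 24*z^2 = (z + 2)*(z^6 + z^5 - 13*z^4 - z^3 + 12*z^2) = (z - 1)*(z + 2)*(z^5 + 2*z^4 - 11*z^3 - 12*z^2) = (z - 1)*(z + 1)*(z + 2)*(z^4 + z^3 - 12*z^2) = z*(z - 1)*(z + 1)*(z + 2)*(z^3 + z^2 - 12*z) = z*(z - 1)*(z + 1)*(z + 2)*(z + 4)*(z^2 - 3*z) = z*(z - 3)*(z - 1)*(z + 1)*(z + 2)*(z + 4)*(z)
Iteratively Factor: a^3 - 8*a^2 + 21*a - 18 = (a - 3)*(a^2 - 5*a + 6) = (a - 3)^2*(a - 2)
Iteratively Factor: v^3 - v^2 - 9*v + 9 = (v - 1)*(v^2 - 9) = (v - 1)*(v + 3)*(v - 3)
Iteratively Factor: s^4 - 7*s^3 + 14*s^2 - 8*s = (s - 1)*(s^3 - 6*s^2 + 8*s) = (s - 2)*(s - 1)*(s^2 - 4*s) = (s - 4)*(s - 2)*(s - 1)*(s)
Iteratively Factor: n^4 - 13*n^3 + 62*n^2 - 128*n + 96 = (n - 2)*(n^3 - 11*n^2 + 40*n - 48) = (n - 3)*(n - 2)*(n^2 - 8*n + 16) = (n - 4)*(n - 3)*(n - 2)*(n - 4)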